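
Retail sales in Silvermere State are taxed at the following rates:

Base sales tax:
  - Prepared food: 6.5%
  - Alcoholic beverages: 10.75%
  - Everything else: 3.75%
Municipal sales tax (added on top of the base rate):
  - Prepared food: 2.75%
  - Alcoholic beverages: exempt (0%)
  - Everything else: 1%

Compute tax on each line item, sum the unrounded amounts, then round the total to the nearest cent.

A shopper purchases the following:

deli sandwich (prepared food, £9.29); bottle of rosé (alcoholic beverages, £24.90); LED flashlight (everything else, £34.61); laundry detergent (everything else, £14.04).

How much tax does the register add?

Deli sandwich £9.29: prepared food → 6.5% + 2.75% municipal = 9.25% → £0.859325
Bottle of rosé £24.90: alcoholic beverages → 10.75% + 0% municipal = 10.75% → £2.67675
LED flashlight £34.61: everything else → 3.75% + 1% municipal = 4.75% → £1.643975
Laundry detergent £14.04: everything else → 3.75% + 1% municipal = 4.75% → £0.6669
Unrounded tax sum = £5.84695 → £5.85

£5.85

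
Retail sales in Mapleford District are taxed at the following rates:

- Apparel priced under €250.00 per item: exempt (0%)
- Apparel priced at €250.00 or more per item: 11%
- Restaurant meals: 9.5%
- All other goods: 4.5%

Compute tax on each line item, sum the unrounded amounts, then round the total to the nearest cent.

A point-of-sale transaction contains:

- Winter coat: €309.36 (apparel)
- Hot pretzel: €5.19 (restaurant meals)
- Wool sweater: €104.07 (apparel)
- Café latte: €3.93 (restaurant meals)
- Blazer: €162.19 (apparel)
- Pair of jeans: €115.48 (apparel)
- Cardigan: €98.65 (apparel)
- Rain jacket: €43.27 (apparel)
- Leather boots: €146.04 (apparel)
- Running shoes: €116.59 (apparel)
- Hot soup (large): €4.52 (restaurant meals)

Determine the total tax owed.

Winter coat €309.36: apparel, €250.00 or more → 11% → €34.0296
Hot pretzel €5.19: restaurant meals → 9.5% → €0.49305
Wool sweater €104.07: apparel, under €250.00 → 0% → €0.00
Café latte €3.93: restaurant meals → 9.5% → €0.37335
Blazer €162.19: apparel, under €250.00 → 0% → €0.00
Pair of jeans €115.48: apparel, under €250.00 → 0% → €0.00
Cardigan €98.65: apparel, under €250.00 → 0% → €0.00
Rain jacket €43.27: apparel, under €250.00 → 0% → €0.00
Leather boots €146.04: apparel, under €250.00 → 0% → €0.00
Running shoes €116.59: apparel, under €250.00 → 0% → €0.00
Hot soup (large) €4.52: restaurant meals → 9.5% → €0.4294
Unrounded tax sum = €35.3254 → €35.33

€35.33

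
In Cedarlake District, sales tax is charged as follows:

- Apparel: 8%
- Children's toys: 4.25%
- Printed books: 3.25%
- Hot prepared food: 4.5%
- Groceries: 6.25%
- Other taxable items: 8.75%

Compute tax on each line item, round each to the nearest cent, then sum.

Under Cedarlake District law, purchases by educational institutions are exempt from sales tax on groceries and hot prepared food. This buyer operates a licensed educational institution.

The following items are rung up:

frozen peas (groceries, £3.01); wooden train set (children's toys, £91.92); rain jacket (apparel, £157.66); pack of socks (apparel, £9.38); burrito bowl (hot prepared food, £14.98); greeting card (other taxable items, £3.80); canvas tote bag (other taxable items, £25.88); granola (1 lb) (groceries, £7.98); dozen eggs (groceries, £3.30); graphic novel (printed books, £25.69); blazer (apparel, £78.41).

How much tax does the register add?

£26.96

Frozen peas £3.01: groceries, buyer-exempt → 0% → £0.00
Wooden train set £91.92: children's toys → 4.25% → £3.91
Rain jacket £157.66: apparel → 8% → £12.61
Pack of socks £9.38: apparel → 8% → £0.75
Burrito bowl £14.98: hot prepared food, buyer-exempt → 0% → £0.00
Greeting card £3.80: other taxable items → 8.75% → £0.33
Canvas tote bag £25.88: other taxable items → 8.75% → £2.26
Granola (1 lb) £7.98: groceries, buyer-exempt → 0% → £0.00
Dozen eggs £3.30: groceries, buyer-exempt → 0% → £0.00
Graphic novel £25.69: printed books → 3.25% → £0.83
Blazer £78.41: apparel → 8% → £6.27
Total tax = £3.91 + £12.61 + £0.75 + £0.33 + £2.26 + £0.83 + £6.27 = £26.96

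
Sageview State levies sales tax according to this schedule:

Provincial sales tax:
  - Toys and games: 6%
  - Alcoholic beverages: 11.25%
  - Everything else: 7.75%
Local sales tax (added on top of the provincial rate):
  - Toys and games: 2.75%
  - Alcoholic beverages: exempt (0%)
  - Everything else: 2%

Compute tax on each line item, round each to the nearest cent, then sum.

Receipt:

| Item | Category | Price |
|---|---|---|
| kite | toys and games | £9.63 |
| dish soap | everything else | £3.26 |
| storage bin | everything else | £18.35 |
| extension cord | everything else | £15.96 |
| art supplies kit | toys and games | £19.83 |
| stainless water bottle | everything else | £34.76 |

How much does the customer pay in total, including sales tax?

£111.43

Kite £9.63: toys and games → 6% + 2.75% local = 8.75% → £0.84
Dish soap £3.26: everything else → 7.75% + 2% local = 9.75% → £0.32
Storage bin £18.35: everything else → 7.75% + 2% local = 9.75% → £1.79
Extension cord £15.96: everything else → 7.75% + 2% local = 9.75% → £1.56
Art supplies kit £19.83: toys and games → 6% + 2.75% local = 8.75% → £1.74
Stainless water bottle £34.76: everything else → 7.75% + 2% local = 9.75% → £3.39
Subtotal = £101.79; tax = £9.64; total due = £111.43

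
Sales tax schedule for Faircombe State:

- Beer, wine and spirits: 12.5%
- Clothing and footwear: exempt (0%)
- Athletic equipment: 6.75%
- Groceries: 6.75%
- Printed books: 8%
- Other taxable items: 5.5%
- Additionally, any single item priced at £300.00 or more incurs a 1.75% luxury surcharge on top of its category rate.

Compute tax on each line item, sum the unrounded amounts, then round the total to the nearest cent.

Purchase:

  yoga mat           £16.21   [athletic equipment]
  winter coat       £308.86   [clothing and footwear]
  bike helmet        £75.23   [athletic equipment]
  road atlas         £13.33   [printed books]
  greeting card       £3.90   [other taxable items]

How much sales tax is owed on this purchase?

Yoga mat £16.21: athletic equipment → 6.75% → £1.094175
Winter coat £308.86: clothing and footwear → 0% + 1.75% surcharge = 1.75% → £5.40505
Bike helmet £75.23: athletic equipment → 6.75% → £5.078025
Road atlas £13.33: printed books → 8% → £1.0664
Greeting card £3.90: other taxable items → 5.5% → £0.2145
Unrounded tax sum = £12.85815 → £12.86

£12.86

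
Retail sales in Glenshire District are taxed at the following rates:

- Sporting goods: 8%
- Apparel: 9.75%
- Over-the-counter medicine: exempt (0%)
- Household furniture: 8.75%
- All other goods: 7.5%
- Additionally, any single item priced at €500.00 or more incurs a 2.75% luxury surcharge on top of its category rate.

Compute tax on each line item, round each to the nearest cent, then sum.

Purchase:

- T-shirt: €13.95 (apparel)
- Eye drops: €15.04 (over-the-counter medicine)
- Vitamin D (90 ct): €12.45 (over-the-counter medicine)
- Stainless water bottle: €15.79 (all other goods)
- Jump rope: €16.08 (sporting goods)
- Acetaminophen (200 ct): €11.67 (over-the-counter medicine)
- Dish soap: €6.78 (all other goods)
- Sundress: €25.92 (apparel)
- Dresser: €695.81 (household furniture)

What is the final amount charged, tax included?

T-shirt €13.95: apparel → 9.75% → €1.36
Eye drops €15.04: over-the-counter medicine → 0% → €0.00
Vitamin D (90 ct) €12.45: over-the-counter medicine → 0% → €0.00
Stainless water bottle €15.79: all other goods → 7.5% → €1.18
Jump rope €16.08: sporting goods → 8% → €1.29
Acetaminophen (200 ct) €11.67: over-the-counter medicine → 0% → €0.00
Dish soap €6.78: all other goods → 7.5% → €0.51
Sundress €25.92: apparel → 9.75% → €2.53
Dresser €695.81: household furniture → 8.75% + 2.75% surcharge = 11.5% → €80.02
Subtotal = €813.49; tax = €86.89; total due = €900.38

€900.38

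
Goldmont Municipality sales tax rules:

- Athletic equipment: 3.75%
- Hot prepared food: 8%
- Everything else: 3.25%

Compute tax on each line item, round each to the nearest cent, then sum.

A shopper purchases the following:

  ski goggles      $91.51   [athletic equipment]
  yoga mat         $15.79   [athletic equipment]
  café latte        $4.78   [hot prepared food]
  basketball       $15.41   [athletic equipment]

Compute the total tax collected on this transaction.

$4.98

Ski goggles $91.51: athletic equipment → 3.75% → $3.43
Yoga mat $15.79: athletic equipment → 3.75% → $0.59
Café latte $4.78: hot prepared food → 8% → $0.38
Basketball $15.41: athletic equipment → 3.75% → $0.58
Total tax = $3.43 + $0.59 + $0.38 + $0.58 = $4.98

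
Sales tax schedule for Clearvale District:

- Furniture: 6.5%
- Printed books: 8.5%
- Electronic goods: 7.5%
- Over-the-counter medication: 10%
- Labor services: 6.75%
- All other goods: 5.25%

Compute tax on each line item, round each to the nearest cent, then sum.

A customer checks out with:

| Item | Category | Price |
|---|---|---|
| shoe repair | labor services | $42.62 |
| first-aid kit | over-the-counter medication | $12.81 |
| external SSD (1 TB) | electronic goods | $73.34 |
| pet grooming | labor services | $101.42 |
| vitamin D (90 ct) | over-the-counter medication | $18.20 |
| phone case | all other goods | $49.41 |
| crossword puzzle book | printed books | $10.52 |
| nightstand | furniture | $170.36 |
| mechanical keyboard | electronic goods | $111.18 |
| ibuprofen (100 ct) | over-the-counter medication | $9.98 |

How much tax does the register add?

Shoe repair $42.62: labor services → 6.75% → $2.88
First-aid kit $12.81: over-the-counter medication → 10% → $1.28
External SSD (1 TB) $73.34: electronic goods → 7.5% → $5.50
Pet grooming $101.42: labor services → 6.75% → $6.85
Vitamin D (90 ct) $18.20: over-the-counter medication → 10% → $1.82
Phone case $49.41: all other goods → 5.25% → $2.59
Crossword puzzle book $10.52: printed books → 8.5% → $0.89
Nightstand $170.36: furniture → 6.5% → $11.07
Mechanical keyboard $111.18: electronic goods → 7.5% → $8.34
Ibuprofen (100 ct) $9.98: over-the-counter medication → 10% → $1.00
Total tax = $2.88 + $1.28 + $5.50 + $6.85 + $1.82 + $2.59 + $0.89 + $11.07 + $8.34 + $1.00 = $42.22

$42.22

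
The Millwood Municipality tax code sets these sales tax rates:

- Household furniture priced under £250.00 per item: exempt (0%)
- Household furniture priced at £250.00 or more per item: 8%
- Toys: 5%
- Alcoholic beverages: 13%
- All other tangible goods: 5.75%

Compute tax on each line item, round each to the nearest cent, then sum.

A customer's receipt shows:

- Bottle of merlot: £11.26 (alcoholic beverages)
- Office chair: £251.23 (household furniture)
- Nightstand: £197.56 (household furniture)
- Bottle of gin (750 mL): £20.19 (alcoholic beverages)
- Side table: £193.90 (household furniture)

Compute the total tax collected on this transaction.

£24.18

Bottle of merlot £11.26: alcoholic beverages → 13% → £1.46
Office chair £251.23: household furniture, £250.00 or more → 8% → £20.10
Nightstand £197.56: household furniture, under £250.00 → 0% → £0.00
Bottle of gin (750 mL) £20.19: alcoholic beverages → 13% → £2.62
Side table £193.90: household furniture, under £250.00 → 0% → £0.00
Total tax = £1.46 + £20.10 + £2.62 = £24.18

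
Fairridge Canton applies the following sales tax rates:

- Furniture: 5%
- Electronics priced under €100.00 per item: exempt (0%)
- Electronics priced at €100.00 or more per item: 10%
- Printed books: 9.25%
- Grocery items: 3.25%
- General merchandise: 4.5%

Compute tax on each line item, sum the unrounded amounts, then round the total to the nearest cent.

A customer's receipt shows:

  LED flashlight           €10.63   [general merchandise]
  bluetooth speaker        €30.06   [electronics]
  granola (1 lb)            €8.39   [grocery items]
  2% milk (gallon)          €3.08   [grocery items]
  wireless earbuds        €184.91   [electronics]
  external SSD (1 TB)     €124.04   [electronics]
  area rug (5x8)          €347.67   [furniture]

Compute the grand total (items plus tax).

€757.91

LED flashlight €10.63: general merchandise → 4.5% → €0.47835
Bluetooth speaker €30.06: electronics, under €100.00 → 0% → €0.00
Granola (1 lb) €8.39: grocery items → 3.25% → €0.272675
2% milk (gallon) €3.08: grocery items → 3.25% → €0.1001
Wireless earbuds €184.91: electronics, €100.00 or more → 10% → €18.491
External SSD (1 TB) €124.04: electronics, €100.00 or more → 10% → €12.404
Area rug (5x8) €347.67: furniture → 5% → €17.3835
Subtotal = €708.78; unrounded tax = €49.129625 → €49.13; total due = €757.91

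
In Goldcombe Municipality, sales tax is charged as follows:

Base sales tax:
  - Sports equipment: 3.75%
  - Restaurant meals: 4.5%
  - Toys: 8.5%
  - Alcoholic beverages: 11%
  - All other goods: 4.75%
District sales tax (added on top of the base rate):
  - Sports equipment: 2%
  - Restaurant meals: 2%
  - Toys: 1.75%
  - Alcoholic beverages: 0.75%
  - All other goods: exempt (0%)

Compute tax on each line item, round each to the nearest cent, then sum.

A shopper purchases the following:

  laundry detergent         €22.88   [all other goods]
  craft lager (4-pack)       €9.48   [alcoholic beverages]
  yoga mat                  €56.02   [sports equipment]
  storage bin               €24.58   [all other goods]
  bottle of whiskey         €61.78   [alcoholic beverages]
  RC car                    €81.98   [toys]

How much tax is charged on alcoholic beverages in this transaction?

Craft lager (4-pack) €9.48: alcoholic beverages → 11% + 0.75% district = 11.75% → €1.11
Bottle of whiskey €61.78: alcoholic beverages → 11% + 0.75% district = 11.75% → €7.26
Tax on alcoholic beverages = €1.11 + €7.26 = €8.37

€8.37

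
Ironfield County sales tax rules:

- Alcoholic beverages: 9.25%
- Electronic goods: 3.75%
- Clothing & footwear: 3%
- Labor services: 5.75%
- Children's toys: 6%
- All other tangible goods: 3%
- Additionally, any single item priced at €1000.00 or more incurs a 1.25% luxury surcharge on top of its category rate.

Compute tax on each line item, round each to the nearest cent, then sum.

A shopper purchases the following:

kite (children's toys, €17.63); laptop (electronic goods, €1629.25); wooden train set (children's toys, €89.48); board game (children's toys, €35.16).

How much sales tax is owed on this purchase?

€90.00

Kite €17.63: children's toys → 6% → €1.06
Laptop €1629.25: electronic goods → 3.75% + 1.25% surcharge = 5% → €81.46
Wooden train set €89.48: children's toys → 6% → €5.37
Board game €35.16: children's toys → 6% → €2.11
Total tax = €1.06 + €81.46 + €5.37 + €2.11 = €90.00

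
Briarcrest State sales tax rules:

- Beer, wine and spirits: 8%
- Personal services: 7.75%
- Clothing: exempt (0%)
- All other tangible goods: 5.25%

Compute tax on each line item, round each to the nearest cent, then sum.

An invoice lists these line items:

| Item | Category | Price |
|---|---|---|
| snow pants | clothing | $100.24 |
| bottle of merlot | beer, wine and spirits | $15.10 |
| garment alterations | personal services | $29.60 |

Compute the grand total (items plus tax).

Snow pants $100.24: clothing → 0% → $0.00
Bottle of merlot $15.10: beer, wine and spirits → 8% → $1.21
Garment alterations $29.60: personal services → 7.75% → $2.29
Subtotal = $144.94; tax = $3.50; total due = $148.44

$148.44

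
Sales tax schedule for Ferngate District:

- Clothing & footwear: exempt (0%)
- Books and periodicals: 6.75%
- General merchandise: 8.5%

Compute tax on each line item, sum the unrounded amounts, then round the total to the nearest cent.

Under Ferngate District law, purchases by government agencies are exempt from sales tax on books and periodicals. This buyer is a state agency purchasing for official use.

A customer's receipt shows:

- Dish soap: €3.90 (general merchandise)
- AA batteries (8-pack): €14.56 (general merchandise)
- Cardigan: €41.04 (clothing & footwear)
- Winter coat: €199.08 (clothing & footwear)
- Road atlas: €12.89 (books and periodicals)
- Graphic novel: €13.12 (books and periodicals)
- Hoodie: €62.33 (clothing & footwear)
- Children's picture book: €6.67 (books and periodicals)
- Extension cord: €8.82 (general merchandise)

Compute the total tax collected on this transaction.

Dish soap €3.90: general merchandise → 8.5% → €0.3315
AA batteries (8-pack) €14.56: general merchandise → 8.5% → €1.2376
Cardigan €41.04: clothing & footwear → 0% → €0.00
Winter coat €199.08: clothing & footwear → 0% → €0.00
Road atlas €12.89: books and periodicals, buyer-exempt → 0% → €0.00
Graphic novel €13.12: books and periodicals, buyer-exempt → 0% → €0.00
Hoodie €62.33: clothing & footwear → 0% → €0.00
Children's picture book €6.67: books and periodicals, buyer-exempt → 0% → €0.00
Extension cord €8.82: general merchandise → 8.5% → €0.7497
Unrounded tax sum = €2.3188 → €2.32

€2.32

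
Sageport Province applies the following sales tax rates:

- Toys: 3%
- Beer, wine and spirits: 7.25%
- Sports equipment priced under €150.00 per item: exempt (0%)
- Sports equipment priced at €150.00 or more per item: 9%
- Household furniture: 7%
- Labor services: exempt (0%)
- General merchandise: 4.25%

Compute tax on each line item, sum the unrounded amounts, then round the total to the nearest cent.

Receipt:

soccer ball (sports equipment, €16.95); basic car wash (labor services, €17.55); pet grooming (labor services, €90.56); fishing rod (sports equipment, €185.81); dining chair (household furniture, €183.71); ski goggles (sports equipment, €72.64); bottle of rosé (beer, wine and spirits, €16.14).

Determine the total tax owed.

€30.75

Soccer ball €16.95: sports equipment, under €150.00 → 0% → €0.00
Basic car wash €17.55: labor services → 0% → €0.00
Pet grooming €90.56: labor services → 0% → €0.00
Fishing rod €185.81: sports equipment, €150.00 or more → 9% → €16.7229
Dining chair €183.71: household furniture → 7% → €12.8597
Ski goggles €72.64: sports equipment, under €150.00 → 0% → €0.00
Bottle of rosé €16.14: beer, wine and spirits → 7.25% → €1.17015
Unrounded tax sum = €30.75275 → €30.75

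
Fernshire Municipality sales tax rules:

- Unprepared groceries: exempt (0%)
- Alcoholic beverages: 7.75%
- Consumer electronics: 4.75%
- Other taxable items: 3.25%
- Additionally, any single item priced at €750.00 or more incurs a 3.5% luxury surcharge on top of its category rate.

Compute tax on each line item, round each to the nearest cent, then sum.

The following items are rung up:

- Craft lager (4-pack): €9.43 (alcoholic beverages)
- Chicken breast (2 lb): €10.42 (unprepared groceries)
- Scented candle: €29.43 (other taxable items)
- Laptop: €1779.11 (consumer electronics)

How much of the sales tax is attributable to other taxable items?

Scented candle €29.43: other taxable items → 3.25% → €0.96
Tax on other taxable items = €0.96

€0.96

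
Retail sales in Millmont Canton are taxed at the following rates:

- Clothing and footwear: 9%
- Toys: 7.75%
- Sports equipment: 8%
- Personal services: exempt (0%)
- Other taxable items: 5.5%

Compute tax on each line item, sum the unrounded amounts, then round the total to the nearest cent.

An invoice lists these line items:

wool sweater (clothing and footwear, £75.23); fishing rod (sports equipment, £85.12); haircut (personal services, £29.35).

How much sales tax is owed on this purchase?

Wool sweater £75.23: clothing and footwear → 9% → £6.7707
Fishing rod £85.12: sports equipment → 8% → £6.8096
Haircut £29.35: personal services → 0% → £0.00
Unrounded tax sum = £13.5803 → £13.58

£13.58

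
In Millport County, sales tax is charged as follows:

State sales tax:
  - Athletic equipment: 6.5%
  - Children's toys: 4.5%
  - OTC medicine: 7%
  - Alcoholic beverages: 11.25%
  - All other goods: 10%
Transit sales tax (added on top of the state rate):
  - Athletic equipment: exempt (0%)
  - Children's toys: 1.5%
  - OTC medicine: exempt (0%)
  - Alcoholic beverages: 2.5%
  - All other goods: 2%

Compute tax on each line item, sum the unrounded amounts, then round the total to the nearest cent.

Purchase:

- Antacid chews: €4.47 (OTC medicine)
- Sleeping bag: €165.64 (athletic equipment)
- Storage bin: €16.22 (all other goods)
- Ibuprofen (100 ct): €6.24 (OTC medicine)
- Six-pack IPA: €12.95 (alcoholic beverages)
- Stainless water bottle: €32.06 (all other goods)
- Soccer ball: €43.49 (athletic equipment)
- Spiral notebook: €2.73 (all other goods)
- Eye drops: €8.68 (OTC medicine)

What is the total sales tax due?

Antacid chews €4.47: OTC medicine → 7% + 0% transit = 7% → €0.3129
Sleeping bag €165.64: athletic equipment → 6.5% + 0% transit = 6.5% → €10.7666
Storage bin €16.22: all other goods → 10% + 2% transit = 12% → €1.9464
Ibuprofen (100 ct) €6.24: OTC medicine → 7% + 0% transit = 7% → €0.4368
Six-pack IPA €12.95: alcoholic beverages → 11.25% + 2.5% transit = 13.75% → €1.780625
Stainless water bottle €32.06: all other goods → 10% + 2% transit = 12% → €3.8472
Soccer ball €43.49: athletic equipment → 6.5% + 0% transit = 6.5% → €2.82685
Spiral notebook €2.73: all other goods → 10% + 2% transit = 12% → €0.3276
Eye drops €8.68: OTC medicine → 7% + 0% transit = 7% → €0.6076
Unrounded tax sum = €22.852575 → €22.85

€22.85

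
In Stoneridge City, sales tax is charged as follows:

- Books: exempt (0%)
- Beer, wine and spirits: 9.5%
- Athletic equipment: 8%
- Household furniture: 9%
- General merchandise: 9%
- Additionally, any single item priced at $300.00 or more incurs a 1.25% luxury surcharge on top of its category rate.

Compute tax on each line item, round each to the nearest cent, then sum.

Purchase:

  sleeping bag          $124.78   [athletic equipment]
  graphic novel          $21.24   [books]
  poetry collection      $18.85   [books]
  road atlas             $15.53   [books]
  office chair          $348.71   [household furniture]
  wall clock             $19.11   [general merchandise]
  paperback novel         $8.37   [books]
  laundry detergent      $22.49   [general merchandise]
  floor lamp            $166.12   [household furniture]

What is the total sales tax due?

$64.41

Sleeping bag $124.78: athletic equipment → 8% → $9.98
Graphic novel $21.24: books → 0% → $0.00
Poetry collection $18.85: books → 0% → $0.00
Road atlas $15.53: books → 0% → $0.00
Office chair $348.71: household furniture → 9% + 1.25% surcharge = 10.25% → $35.74
Wall clock $19.11: general merchandise → 9% → $1.72
Paperback novel $8.37: books → 0% → $0.00
Laundry detergent $22.49: general merchandise → 9% → $2.02
Floor lamp $166.12: household furniture → 9% → $14.95
Total tax = $9.98 + $35.74 + $1.72 + $2.02 + $14.95 = $64.41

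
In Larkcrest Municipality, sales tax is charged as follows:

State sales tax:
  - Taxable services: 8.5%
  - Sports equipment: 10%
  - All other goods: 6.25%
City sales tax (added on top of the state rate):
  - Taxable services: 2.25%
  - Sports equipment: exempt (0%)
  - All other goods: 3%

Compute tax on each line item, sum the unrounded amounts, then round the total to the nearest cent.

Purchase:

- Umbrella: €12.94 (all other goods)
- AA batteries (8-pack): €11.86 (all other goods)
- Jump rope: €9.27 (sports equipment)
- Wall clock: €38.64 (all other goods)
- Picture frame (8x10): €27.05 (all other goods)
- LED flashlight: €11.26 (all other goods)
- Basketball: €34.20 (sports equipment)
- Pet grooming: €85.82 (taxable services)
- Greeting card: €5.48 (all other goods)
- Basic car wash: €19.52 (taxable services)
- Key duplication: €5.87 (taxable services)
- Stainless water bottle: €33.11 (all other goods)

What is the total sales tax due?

Umbrella €12.94: all other goods → 6.25% + 3% city = 9.25% → €1.19695
AA batteries (8-pack) €11.86: all other goods → 6.25% + 3% city = 9.25% → €1.09705
Jump rope €9.27: sports equipment → 10% + 0% city = 10% → €0.927
Wall clock €38.64: all other goods → 6.25% + 3% city = 9.25% → €3.5742
Picture frame (8x10) €27.05: all other goods → 6.25% + 3% city = 9.25% → €2.502125
LED flashlight €11.26: all other goods → 6.25% + 3% city = 9.25% → €1.04155
Basketball €34.20: sports equipment → 10% + 0% city = 10% → €3.42
Pet grooming €85.82: taxable services → 8.5% + 2.25% city = 10.75% → €9.22565
Greeting card €5.48: all other goods → 6.25% + 3% city = 9.25% → €0.5069
Basic car wash €19.52: taxable services → 8.5% + 2.25% city = 10.75% → €2.0984
Key duplication €5.87: taxable services → 8.5% + 2.25% city = 10.75% → €0.631025
Stainless water bottle €33.11: all other goods → 6.25% + 3% city = 9.25% → €3.062675
Unrounded tax sum = €29.283525 → €29.28

€29.28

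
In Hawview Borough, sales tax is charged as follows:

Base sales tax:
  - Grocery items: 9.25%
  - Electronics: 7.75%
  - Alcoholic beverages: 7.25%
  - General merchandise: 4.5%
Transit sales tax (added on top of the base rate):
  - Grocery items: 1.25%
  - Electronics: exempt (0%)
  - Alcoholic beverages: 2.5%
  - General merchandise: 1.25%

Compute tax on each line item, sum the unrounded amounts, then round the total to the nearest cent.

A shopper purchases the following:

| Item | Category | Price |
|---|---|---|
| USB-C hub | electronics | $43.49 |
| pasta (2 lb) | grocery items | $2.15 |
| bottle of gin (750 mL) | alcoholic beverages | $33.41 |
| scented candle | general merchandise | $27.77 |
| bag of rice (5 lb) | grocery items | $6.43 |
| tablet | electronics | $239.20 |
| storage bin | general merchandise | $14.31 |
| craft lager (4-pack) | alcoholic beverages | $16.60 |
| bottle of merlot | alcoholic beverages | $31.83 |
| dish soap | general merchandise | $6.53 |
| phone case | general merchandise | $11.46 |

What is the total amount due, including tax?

$467.42

USB-C hub $43.49: electronics → 7.75% + 0% transit = 7.75% → $3.370475
Pasta (2 lb) $2.15: grocery items → 9.25% + 1.25% transit = 10.5% → $0.22575
Bottle of gin (750 mL) $33.41: alcoholic beverages → 7.25% + 2.5% transit = 9.75% → $3.257475
Scented candle $27.77: general merchandise → 4.5% + 1.25% transit = 5.75% → $1.596775
Bag of rice (5 lb) $6.43: grocery items → 9.25% + 1.25% transit = 10.5% → $0.67515
Tablet $239.20: electronics → 7.75% + 0% transit = 7.75% → $18.538
Storage bin $14.31: general merchandise → 4.5% + 1.25% transit = 5.75% → $0.822825
Craft lager (4-pack) $16.60: alcoholic beverages → 7.25% + 2.5% transit = 9.75% → $1.6185
Bottle of merlot $31.83: alcoholic beverages → 7.25% + 2.5% transit = 9.75% → $3.103425
Dish soap $6.53: general merchandise → 4.5% + 1.25% transit = 5.75% → $0.375475
Phone case $11.46: general merchandise → 4.5% + 1.25% transit = 5.75% → $0.65895
Subtotal = $433.18; unrounded tax = $34.2428 → $34.24; total due = $467.42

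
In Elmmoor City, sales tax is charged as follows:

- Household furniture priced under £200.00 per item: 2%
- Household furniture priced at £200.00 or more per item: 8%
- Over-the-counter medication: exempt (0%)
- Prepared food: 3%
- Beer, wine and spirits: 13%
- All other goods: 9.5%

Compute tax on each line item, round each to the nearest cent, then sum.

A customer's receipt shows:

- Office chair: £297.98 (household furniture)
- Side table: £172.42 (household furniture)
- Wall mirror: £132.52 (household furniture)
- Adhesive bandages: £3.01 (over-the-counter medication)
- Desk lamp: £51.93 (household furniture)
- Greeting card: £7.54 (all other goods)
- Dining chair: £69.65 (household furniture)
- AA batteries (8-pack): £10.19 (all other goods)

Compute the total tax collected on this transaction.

Office chair £297.98: household furniture, £200.00 or more → 8% → £23.84
Side table £172.42: household furniture, under £200.00 → 2% → £3.45
Wall mirror £132.52: household furniture, under £200.00 → 2% → £2.65
Adhesive bandages £3.01: over-the-counter medication → 0% → £0.00
Desk lamp £51.93: household furniture, under £200.00 → 2% → £1.04
Greeting card £7.54: all other goods → 9.5% → £0.72
Dining chair £69.65: household furniture, under £200.00 → 2% → £1.39
AA batteries (8-pack) £10.19: all other goods → 9.5% → £0.97
Total tax = £23.84 + £3.45 + £2.65 + £1.04 + £0.72 + £1.39 + £0.97 = £34.06

£34.06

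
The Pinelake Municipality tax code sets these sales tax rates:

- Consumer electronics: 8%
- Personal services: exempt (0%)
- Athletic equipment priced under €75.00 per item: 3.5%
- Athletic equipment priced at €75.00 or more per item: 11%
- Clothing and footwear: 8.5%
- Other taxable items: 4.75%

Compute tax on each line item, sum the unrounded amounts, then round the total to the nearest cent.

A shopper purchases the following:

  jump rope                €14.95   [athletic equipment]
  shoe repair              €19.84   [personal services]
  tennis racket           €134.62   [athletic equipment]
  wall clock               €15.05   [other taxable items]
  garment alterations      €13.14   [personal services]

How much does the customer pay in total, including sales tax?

Jump rope €14.95: athletic equipment, under €75.00 → 3.5% → €0.52325
Shoe repair €19.84: personal services → 0% → €0.00
Tennis racket €134.62: athletic equipment, €75.00 or more → 11% → €14.8082
Wall clock €15.05: other taxable items → 4.75% → €0.714875
Garment alterations €13.14: personal services → 0% → €0.00
Subtotal = €197.60; unrounded tax = €16.046325 → €16.05; total due = €213.65

€213.65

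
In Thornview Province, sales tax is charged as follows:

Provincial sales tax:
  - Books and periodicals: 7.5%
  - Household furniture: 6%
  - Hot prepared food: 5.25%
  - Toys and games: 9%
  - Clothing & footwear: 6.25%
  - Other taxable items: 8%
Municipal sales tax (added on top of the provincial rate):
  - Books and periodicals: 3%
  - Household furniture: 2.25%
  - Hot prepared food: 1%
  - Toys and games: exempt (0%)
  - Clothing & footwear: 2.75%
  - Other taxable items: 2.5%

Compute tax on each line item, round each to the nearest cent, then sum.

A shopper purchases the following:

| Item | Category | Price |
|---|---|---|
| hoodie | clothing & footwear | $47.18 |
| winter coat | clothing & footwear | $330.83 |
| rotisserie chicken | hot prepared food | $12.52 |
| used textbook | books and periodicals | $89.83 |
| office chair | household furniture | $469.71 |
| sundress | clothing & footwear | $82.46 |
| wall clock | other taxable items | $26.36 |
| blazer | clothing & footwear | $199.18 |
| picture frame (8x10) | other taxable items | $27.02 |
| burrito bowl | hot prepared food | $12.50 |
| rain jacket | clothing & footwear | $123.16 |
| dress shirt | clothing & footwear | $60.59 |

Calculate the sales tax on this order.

$131.25

Hoodie $47.18: clothing & footwear → 6.25% + 2.75% municipal = 9% → $4.25
Winter coat $330.83: clothing & footwear → 6.25% + 2.75% municipal = 9% → $29.77
Rotisserie chicken $12.52: hot prepared food → 5.25% + 1% municipal = 6.25% → $0.78
Used textbook $89.83: books and periodicals → 7.5% + 3% municipal = 10.5% → $9.43
Office chair $469.71: household furniture → 6% + 2.25% municipal = 8.25% → $38.75
Sundress $82.46: clothing & footwear → 6.25% + 2.75% municipal = 9% → $7.42
Wall clock $26.36: other taxable items → 8% + 2.5% municipal = 10.5% → $2.77
Blazer $199.18: clothing & footwear → 6.25% + 2.75% municipal = 9% → $17.93
Picture frame (8x10) $27.02: other taxable items → 8% + 2.5% municipal = 10.5% → $2.84
Burrito bowl $12.50: hot prepared food → 5.25% + 1% municipal = 6.25% → $0.78
Rain jacket $123.16: clothing & footwear → 6.25% + 2.75% municipal = 9% → $11.08
Dress shirt $60.59: clothing & footwear → 6.25% + 2.75% municipal = 9% → $5.45
Total tax = $4.25 + $29.77 + $0.78 + $9.43 + $38.75 + $7.42 + $2.77 + $17.93 + $2.84 + $0.78 + $11.08 + $5.45 = $131.25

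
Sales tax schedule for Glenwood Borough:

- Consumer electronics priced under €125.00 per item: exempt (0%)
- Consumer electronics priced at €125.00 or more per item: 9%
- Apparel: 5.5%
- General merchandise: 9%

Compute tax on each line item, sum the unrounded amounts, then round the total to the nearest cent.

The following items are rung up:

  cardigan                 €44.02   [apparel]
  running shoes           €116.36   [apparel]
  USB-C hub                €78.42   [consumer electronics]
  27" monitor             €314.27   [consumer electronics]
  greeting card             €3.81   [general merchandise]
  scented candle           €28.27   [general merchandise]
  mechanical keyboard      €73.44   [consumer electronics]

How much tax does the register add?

€39.99

Cardigan €44.02: apparel → 5.5% → €2.4211
Running shoes €116.36: apparel → 5.5% → €6.3998
USB-C hub €78.42: consumer electronics, under €125.00 → 0% → €0.00
27" monitor €314.27: consumer electronics, €125.00 or more → 9% → €28.2843
Greeting card €3.81: general merchandise → 9% → €0.3429
Scented candle €28.27: general merchandise → 9% → €2.5443
Mechanical keyboard €73.44: consumer electronics, under €125.00 → 0% → €0.00
Unrounded tax sum = €39.9924 → €39.99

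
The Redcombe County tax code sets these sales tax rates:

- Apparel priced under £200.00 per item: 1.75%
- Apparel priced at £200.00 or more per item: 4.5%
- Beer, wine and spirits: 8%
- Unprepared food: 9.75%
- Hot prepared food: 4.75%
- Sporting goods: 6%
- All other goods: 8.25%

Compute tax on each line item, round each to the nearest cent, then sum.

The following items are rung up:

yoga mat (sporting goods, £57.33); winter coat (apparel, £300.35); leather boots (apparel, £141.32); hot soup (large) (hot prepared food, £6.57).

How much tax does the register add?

£19.74

Yoga mat £57.33: sporting goods → 6% → £3.44
Winter coat £300.35: apparel, £200.00 or more → 4.5% → £13.52
Leather boots £141.32: apparel, under £200.00 → 1.75% → £2.47
Hot soup (large) £6.57: hot prepared food → 4.75% → £0.31
Total tax = £3.44 + £13.52 + £2.47 + £0.31 = £19.74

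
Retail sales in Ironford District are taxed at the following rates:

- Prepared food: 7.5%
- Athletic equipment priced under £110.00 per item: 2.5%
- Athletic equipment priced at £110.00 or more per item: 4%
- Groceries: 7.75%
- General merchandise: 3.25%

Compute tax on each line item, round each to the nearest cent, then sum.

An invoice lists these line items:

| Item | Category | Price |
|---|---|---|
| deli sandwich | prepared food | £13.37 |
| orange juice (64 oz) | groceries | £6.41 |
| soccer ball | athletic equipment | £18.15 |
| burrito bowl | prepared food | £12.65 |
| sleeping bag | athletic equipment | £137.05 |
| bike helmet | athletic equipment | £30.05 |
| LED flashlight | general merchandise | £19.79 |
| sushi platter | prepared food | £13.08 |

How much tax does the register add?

Deli sandwich £13.37: prepared food → 7.5% → £1.00
Orange juice (64 oz) £6.41: groceries → 7.75% → £0.50
Soccer ball £18.15: athletic equipment, under £110.00 → 2.5% → £0.45
Burrito bowl £12.65: prepared food → 7.5% → £0.95
Sleeping bag £137.05: athletic equipment, £110.00 or more → 4% → £5.48
Bike helmet £30.05: athletic equipment, under £110.00 → 2.5% → £0.75
LED flashlight £19.79: general merchandise → 3.25% → £0.64
Sushi platter £13.08: prepared food → 7.5% → £0.98
Total tax = £1.00 + £0.50 + £0.45 + £0.95 + £5.48 + £0.75 + £0.64 + £0.98 = £10.75

£10.75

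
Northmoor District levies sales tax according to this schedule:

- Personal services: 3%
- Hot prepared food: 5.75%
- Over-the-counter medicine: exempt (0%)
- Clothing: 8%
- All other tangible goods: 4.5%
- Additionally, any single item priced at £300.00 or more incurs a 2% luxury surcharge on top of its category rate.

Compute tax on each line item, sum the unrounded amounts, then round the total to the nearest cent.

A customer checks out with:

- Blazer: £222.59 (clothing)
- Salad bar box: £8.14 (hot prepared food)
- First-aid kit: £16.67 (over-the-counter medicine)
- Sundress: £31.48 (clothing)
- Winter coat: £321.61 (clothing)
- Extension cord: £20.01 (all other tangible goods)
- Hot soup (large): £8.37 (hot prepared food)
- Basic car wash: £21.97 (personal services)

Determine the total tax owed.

Blazer £222.59: clothing → 8% → £17.8072
Salad bar box £8.14: hot prepared food → 5.75% → £0.46805
First-aid kit £16.67: over-the-counter medicine → 0% → £0.00
Sundress £31.48: clothing → 8% → £2.5184
Winter coat £321.61: clothing → 8% + 2% surcharge = 10% → £32.161
Extension cord £20.01: all other tangible goods → 4.5% → £0.90045
Hot soup (large) £8.37: hot prepared food → 5.75% → £0.481275
Basic car wash £21.97: personal services → 3% → £0.6591
Unrounded tax sum = £54.995475 → £55.00

£55.00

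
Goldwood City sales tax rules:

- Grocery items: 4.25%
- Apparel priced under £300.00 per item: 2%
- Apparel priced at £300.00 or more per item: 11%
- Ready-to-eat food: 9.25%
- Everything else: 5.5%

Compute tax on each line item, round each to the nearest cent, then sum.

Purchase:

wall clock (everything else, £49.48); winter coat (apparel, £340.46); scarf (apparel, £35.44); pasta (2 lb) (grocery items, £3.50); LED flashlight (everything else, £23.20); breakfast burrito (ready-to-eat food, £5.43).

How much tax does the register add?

£42.81

Wall clock £49.48: everything else → 5.5% → £2.72
Winter coat £340.46: apparel, £300.00 or more → 11% → £37.45
Scarf £35.44: apparel, under £300.00 → 2% → £0.71
Pasta (2 lb) £3.50: grocery items → 4.25% → £0.15
LED flashlight £23.20: everything else → 5.5% → £1.28
Breakfast burrito £5.43: ready-to-eat food → 9.25% → £0.50
Total tax = £2.72 + £37.45 + £0.71 + £0.15 + £1.28 + £0.50 = £42.81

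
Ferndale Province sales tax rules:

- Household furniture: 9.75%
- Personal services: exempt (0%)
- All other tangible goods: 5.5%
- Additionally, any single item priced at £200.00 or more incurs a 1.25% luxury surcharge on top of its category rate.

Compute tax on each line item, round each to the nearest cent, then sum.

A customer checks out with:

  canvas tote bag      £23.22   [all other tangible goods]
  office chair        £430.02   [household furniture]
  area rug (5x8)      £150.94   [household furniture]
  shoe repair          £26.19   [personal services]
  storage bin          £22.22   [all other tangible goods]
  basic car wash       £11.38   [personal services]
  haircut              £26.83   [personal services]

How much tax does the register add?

£64.52

Canvas tote bag £23.22: all other tangible goods → 5.5% → £1.28
Office chair £430.02: household furniture → 9.75% + 1.25% surcharge = 11% → £47.30
Area rug (5x8) £150.94: household furniture → 9.75% → £14.72
Shoe repair £26.19: personal services → 0% → £0.00
Storage bin £22.22: all other tangible goods → 5.5% → £1.22
Basic car wash £11.38: personal services → 0% → £0.00
Haircut £26.83: personal services → 0% → £0.00
Total tax = £1.28 + £47.30 + £14.72 + £1.22 = £64.52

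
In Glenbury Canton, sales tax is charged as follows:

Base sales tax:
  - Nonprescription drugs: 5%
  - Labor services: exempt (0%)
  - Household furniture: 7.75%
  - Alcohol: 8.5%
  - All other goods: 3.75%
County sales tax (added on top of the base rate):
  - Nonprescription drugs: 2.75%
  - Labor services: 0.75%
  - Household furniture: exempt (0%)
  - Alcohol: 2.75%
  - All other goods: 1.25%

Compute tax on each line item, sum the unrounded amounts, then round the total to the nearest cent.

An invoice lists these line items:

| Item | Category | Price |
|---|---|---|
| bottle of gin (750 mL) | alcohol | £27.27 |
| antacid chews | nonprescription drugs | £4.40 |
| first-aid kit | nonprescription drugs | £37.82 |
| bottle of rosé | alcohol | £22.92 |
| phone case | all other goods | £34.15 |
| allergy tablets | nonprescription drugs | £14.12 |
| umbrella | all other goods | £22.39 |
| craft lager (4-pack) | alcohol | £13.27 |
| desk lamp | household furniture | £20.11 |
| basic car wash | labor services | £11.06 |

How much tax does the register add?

£15.97

Bottle of gin (750 mL) £27.27: alcohol → 8.5% + 2.75% county = 11.25% → £3.067875
Antacid chews £4.40: nonprescription drugs → 5% + 2.75% county = 7.75% → £0.341
First-aid kit £37.82: nonprescription drugs → 5% + 2.75% county = 7.75% → £2.93105
Bottle of rosé £22.92: alcohol → 8.5% + 2.75% county = 11.25% → £2.5785
Phone case £34.15: all other goods → 3.75% + 1.25% county = 5% → £1.7075
Allergy tablets £14.12: nonprescription drugs → 5% + 2.75% county = 7.75% → £1.0943
Umbrella £22.39: all other goods → 3.75% + 1.25% county = 5% → £1.1195
Craft lager (4-pack) £13.27: alcohol → 8.5% + 2.75% county = 11.25% → £1.492875
Desk lamp £20.11: household furniture → 7.75% + 0% county = 7.75% → £1.558525
Basic car wash £11.06: labor services → 0% + 0.75% county = 0.75% → £0.08295
Unrounded tax sum = £15.974075 → £15.97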